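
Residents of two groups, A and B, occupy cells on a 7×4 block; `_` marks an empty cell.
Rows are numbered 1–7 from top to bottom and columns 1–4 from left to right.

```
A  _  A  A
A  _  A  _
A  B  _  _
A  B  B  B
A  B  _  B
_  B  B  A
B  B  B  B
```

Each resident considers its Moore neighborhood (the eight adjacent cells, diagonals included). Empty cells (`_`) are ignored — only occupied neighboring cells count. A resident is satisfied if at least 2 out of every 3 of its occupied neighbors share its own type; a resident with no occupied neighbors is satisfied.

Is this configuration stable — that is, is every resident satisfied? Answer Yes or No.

No

(1,1)A 1/1 ok
(1,3)A 2/2 ok
(1,4)A 2/2 ok
(2,1)A 2/3 ok
(2,3)A 2/3 ok
(3,1)A 2/4 unhappy
(3,2)B 2/6 unhappy
(4,1)A 2/5 unhappy
(4,2)B 3/6 unhappy
(4,3)B 5/5 ok
(4,4)B 2/2 ok
(5,1)A 1/4 unhappy
(5,2)B 4/6 ok
(5,4)B 3/4 ok
(6,2)B 5/6 ok
(6,3)B 6/7 ok
(6,4)A 0/4 unhappy
(7,1)B 2/2 ok
(7,2)B 4/4 ok
(7,3)B 4/5 ok
(7,4)B 2/3 ok
For instance (3,1) has only 2/4 same-type neighbors, below 2/3.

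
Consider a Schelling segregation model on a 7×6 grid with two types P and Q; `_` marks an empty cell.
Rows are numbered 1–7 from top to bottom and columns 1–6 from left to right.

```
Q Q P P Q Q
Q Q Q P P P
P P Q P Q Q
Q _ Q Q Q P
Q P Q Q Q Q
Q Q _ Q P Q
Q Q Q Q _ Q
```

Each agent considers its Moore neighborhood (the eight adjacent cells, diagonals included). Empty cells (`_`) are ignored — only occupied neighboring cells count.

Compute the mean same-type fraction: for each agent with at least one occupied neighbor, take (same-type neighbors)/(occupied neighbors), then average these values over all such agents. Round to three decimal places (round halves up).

Row 1: (1,1)Q 3/3 · (1,2)Q 4/5 · (1,3)P 2/5 · (1,4)P 3/5 · (1,5)Q 1/5 · (1,6)Q 1/3
Row 2: (2,1)Q 3/5 · (2,2)Q 5/8 · (2,3)Q 3/8 · (2,4)P 4/8 · (2,5)P 4/8 · (2,6)P 1/5
Row 3: (3,1)P 1/4 · (3,2)P 1/7 · (3,3)Q 4/7 · (3,4)P 2/8 · (3,5)Q 3/8 · (3,6)Q 2/5
Row 4: (4,1)Q 1/4 · (4,3)Q 4/7 · (4,4)Q 7/8 · (4,5)Q 6/8 · (4,6)P 0/5
Row 5: (5,1)Q 3/4 · (5,2)P 0/6 · (5,3)Q 5/6 · (5,4)Q 6/7 · (5,5)Q 6/8 · (5,6)Q 3/5
Row 6: (6,1)Q 4/5 · (6,2)Q 6/7 · (6,4)Q 5/6 · (6,5)P 0/7 · (6,6)Q 3/4
Row 7: (7,1)Q 3/3 · (7,2)Q 4/4 · (7,3)Q 4/4 · (7,4)Q 2/3 · (7,6)Q 1/2
Sum over 39 agents: 3/3 + 4/5 + 2/5 + 3/5 + 1/5 + 1/3 + 3/5 + 5/8 + 3/8 + 4/8 + 4/8 + 1/5 + 1/4 + 1/7 + 4/7 + 2/8 + 3/8 + 2/5 + 1/4 + 4/7 + 7/8 + 6/8 + 0/5 + 3/4 + 0/6 + 5/6 + 6/7 + 6/8 + 3/5 + 4/5 + 6/7 + 5/6 + 0/7 + 3/4 + 3/3 + 4/4 + 4/4 + 2/3 + 1/2 = 653/30; mean = 653/30 ÷ 39 = 653/1170 = 0.558119… → 0.558.

0.558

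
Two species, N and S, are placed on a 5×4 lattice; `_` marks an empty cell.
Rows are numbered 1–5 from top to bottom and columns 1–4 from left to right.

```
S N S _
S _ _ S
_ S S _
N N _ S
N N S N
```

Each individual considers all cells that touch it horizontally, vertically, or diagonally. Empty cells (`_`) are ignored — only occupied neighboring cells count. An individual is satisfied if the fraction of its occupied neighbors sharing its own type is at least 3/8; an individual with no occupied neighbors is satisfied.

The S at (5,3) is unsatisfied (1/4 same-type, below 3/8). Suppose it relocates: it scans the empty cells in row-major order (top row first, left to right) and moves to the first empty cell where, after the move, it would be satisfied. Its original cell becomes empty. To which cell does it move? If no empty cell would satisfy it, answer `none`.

Vacating (5,3). Empty cells in order:
  (1,4): 2/2 same-type → satisfied — stop here.

(1,4)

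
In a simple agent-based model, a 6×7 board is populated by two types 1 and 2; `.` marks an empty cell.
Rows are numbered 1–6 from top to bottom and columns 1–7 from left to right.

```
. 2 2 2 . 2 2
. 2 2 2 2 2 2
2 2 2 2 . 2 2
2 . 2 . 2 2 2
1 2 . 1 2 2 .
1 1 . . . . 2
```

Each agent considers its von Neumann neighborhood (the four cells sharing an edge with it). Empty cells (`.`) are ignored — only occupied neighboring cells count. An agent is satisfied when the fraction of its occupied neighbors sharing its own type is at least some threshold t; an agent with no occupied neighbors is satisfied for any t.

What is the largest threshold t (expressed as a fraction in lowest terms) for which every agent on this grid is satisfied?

(1,2)2 2/2
(1,3)2 3/3
(1,4)2 2/2
(1,6)2 2/2
(1,7)2 2/2
(2,2)2 3/3
(2,3)2 4/4
(2,4)2 4/4
(2,5)2 2/2
(2,6)2 4/4
(2,7)2 3/3
(3,1)2 2/2
(3,2)2 3/3
(3,3)2 4/4
(3,4)2 2/2
(3,6)2 3/3
(3,7)2 3/3
(4,1)2 1/2
(4,3)2 1/1
(4,5)2 2/2
(4,6)2 4/4
(4,7)2 2/2
(5,1)1 1/3
(5,2)2 0/2
(5,4)1 0/1
(5,5)2 2/3
(5,6)2 2/2
(6,1)1 2/2
(6,2)1 1/2
(6,7)2 — no occupied neighbors
The smallest same-type fraction is 0/2 at (5,2), which reduces to 0/1. Any threshold above that leaves this agent unsatisfied.

0/1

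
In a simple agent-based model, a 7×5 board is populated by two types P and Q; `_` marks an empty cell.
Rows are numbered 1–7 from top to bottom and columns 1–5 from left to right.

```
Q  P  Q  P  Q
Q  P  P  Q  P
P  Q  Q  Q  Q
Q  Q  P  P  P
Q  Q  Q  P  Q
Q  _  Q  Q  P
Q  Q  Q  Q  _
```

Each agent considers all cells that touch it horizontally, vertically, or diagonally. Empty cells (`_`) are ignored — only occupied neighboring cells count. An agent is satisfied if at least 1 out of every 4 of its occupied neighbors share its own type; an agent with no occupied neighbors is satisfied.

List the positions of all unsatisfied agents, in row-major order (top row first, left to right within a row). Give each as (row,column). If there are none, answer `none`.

(1,3), (2,5), (3,1), (5,5)

Row 1: (1,1)Q 1/3 ok · (1,2)P 2/5 ok · (1,3)Q 1/5 unhappy · (1,4)P 2/5 ok · (1,5)Q 1/3 ok
Row 2: (2,1)Q 2/5 ok · (2,2)P 3/8 ok · (2,3)P 3/8 ok · (2,4)Q 5/8 ok · (2,5)P 1/5 unhappy
Row 3: (3,1)P 1/5 unhappy · (3,2)Q 4/8 ok · (3,3)Q 4/8 ok · (3,4)Q 3/8 ok · (3,5)Q 2/5 ok
Row 4: (4,1)Q 4/5 ok · (4,2)Q 6/8 ok · (4,3)P 2/8 ok · (4,4)P 3/8 ok · (4,5)P 2/5 ok
Row 5: (5,1)Q 4/4 ok · (5,2)Q 6/7 ok · (5,3)Q 4/7 ok · (5,4)P 4/8 ok · (5,5)Q 1/5 unhappy
Row 6: (6,1)Q 4/4 ok · (6,3)Q 6/7 ok · (6,4)Q 5/7 ok · (6,5)P 1/4 ok
Row 7: (7,1)Q 2/2 ok · (7,2)Q 4/4 ok · (7,3)Q 4/4 ok · (7,4)Q 3/4 ok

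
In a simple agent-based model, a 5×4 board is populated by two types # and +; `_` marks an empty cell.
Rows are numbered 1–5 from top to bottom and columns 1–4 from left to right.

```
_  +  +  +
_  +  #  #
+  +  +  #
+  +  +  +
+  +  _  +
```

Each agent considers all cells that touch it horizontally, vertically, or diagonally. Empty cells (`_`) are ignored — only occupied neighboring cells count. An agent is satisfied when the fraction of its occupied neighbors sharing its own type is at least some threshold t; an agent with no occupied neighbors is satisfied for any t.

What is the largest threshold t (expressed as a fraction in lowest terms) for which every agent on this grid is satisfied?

1/4

(1,2)+ 2/3
(1,3)+ 3/5
(1,4)+ 1/3
(2,2)+ 5/6
(2,3)# 2/8
(2,4)# 2/5
(3,1)+ 4/4
(3,2)+ 6/7
(3,3)+ 5/8
(3,4)# 2/5
(4,1)+ 5/5
(4,2)+ 7/7
(4,3)+ 6/7
(4,4)+ 3/4
(5,1)+ 3/3
(5,2)+ 4/4
(5,4)+ 2/2
The smallest same-type fraction is 2/8 at (2,3), which reduces to 1/4. Any threshold above that leaves this agent unsatisfied.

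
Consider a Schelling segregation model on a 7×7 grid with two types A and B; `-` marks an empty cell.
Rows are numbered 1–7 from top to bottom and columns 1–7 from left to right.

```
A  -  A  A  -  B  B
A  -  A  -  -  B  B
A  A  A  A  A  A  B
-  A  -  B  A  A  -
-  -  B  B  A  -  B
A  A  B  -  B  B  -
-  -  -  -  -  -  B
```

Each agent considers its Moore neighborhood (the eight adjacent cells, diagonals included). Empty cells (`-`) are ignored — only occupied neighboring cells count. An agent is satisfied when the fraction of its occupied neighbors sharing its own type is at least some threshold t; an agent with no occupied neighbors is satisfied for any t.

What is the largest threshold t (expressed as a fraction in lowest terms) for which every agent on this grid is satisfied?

2/7

(1,1)A 1/1
(1,3)A 2/2
(1,4)A 2/2
(1,6)B 3/3
(1,7)B 3/3
(2,1)A 3/3
(2,3)A 5/5
(2,6)B 4/6
(2,7)B 4/5
(3,1)A 3/3
(3,2)A 5/5
(3,3)A 4/5
(3,4)A 4/5
(3,5)A 4/6
(3,6)A 3/6
(3,7)B 2/4
(4,2)A 3/4
(4,4)B 2/7
(4,5)A 5/7
(4,6)A 4/6
(5,3)B 3/5
(5,4)B 4/6
(5,5)A 2/6
(5,7)B 1/2
(6,1)A 1/1
(6,2)A 1/3
(6,3)B 2/3
(6,5)B 2/3
(6,6)B 3/4
(7,7)B 1/1
The smallest same-type fraction is 2/7 at (4,4), which reduces to 2/7. Any threshold above that leaves this agent unsatisfied.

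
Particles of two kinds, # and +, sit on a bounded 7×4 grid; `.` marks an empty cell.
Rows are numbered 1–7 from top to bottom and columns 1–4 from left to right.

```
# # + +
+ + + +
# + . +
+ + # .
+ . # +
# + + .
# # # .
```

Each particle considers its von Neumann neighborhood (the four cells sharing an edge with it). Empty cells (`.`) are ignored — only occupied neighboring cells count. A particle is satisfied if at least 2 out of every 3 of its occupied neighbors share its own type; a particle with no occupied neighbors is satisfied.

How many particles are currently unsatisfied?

12

(1,1)# 1/2 unhappy
(1,2)# 1/3 unhappy
(1,3)+ 2/3 ok
(1,4)+ 2/2 ok
(2,1)+ 1/3 unhappy
(2,2)+ 3/4 ok
(2,3)+ 3/3 ok
(2,4)+ 3/3 ok
(3,1)# 0/3 unhappy
(3,2)+ 2/3 ok
(3,4)+ 1/1 ok
(4,1)+ 2/3 ok
(4,2)+ 2/3 ok
(4,3)# 1/2 unhappy
(5,1)+ 1/2 unhappy
(5,3)# 1/3 unhappy
(5,4)+ 0/1 unhappy
(6,1)# 1/3 unhappy
(6,2)+ 1/3 unhappy
(6,3)+ 1/3 unhappy
(7,1)# 2/2 ok
(7,2)# 2/3 ok
(7,3)# 1/2 unhappy
Unsatisfied: (1,1), (1,2), (2,1), (3,1), (4,3), (5,1), (5,3), (5,4), (6,1), (6,2), (6,3), (7,3) — 12 in total.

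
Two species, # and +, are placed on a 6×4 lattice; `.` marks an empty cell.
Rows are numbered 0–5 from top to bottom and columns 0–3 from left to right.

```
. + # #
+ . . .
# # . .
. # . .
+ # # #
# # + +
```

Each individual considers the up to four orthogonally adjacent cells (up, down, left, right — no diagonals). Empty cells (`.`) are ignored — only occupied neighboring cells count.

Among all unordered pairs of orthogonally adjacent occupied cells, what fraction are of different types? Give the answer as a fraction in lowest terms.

Scan each occupied cell's neighbors to the right and below so each pair is counted once.
From row 0: 1 unlike of 2 pairs (running 1/2).
From row 1: 1 unlike of 1 pairs (running 2/3).
From row 2: 0 unlike of 2 pairs (running 2/5).
From row 3: 0 unlike of 1 pairs (running 2/6).
From row 4: 4 unlike of 7 pairs (running 6/13).
From row 5: 1 unlike of 3 pairs (running 7/16).
Total adjacent occupied pairs: 16; unlike-type pairs: 7.
7/16 is already in lowest terms.

7/16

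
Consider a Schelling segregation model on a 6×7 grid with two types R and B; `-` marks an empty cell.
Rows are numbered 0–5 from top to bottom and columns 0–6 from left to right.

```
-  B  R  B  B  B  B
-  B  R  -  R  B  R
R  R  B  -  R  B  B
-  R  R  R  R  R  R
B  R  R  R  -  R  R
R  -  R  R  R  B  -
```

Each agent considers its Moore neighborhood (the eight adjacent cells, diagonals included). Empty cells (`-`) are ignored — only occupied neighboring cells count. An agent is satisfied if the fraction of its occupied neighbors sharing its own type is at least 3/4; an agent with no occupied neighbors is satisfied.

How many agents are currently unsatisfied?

22

Row 0: (0,1)B 1/3 ✗ · (0,2)R 1/4 ✗ · (0,3)B 1/4 ✗ · (0,4)B 3/4 ✓ · (0,5)B 3/5 ✗ · (0,6)B 2/3 ✗
Row 1: (1,1)B 2/6 ✗ · (1,2)R 2/6 ✗ · (1,4)R 1/6 ✗ · (1,5)B 5/8 ✗ · (1,6)R 0/5 ✗
Row 2: (2,0)R 2/3 ✗ · (2,1)R 4/6 ✗ · (2,2)B 1/6 ✗ · (2,4)R 4/6 ✗ · (2,5)B 2/8 ✗ · (2,6)B 2/5 ✗
Row 3: (3,1)R 5/7 ✗ · (3,2)R 6/7 ✓ · (3,3)R 5/6 ✓ · (3,4)R 5/6 ✓ · (3,5)R 5/7 ✗ · (3,6)R 3/5 ✗
Row 4: (4,0)B 0/3 ✗ · (4,1)R 5/6 ✓ · (4,2)R 7/7 ✓ · (4,3)R 7/7 ✓ · (4,5)R 5/6 ✓ · (4,6)R 3/4 ✓
Row 5: (5,0)R 1/2 ✗ · (5,2)R 4/4 ✓ · (5,3)R 4/4 ✓ · (5,4)R 3/4 ✓ · (5,5)B 0/3 ✗
Unsatisfied: (0,1), (0,2), (0,3), (0,5), (0,6), (1,1), (1,2), (1,4), (1,5), (1,6), (2,0), (2,1), (2,2), (2,4), (2,5), (2,6), (3,1), (3,5), (3,6), (4,0), (5,0), (5,5) — 22 in total.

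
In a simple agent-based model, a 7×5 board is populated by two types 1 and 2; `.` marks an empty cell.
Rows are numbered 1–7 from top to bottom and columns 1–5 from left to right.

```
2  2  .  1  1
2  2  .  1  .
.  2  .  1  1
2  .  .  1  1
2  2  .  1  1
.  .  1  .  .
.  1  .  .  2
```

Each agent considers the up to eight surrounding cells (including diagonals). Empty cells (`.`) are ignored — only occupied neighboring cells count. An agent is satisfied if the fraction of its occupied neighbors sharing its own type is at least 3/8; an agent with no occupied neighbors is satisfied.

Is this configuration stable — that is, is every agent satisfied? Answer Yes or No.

(1,1)2 3/3 ✓
(1,2)2 3/3 ✓
(1,4)1 2/2 ✓
(1,5)1 2/2 ✓
(2,1)2 4/4 ✓
(2,2)2 4/4 ✓
(2,4)1 4/4 ✓
(3,2)2 3/3 ✓
(3,4)1 4/4 ✓
(3,5)1 4/4 ✓
(4,1)2 3/3 ✓
(4,4)1 5/5 ✓
(4,5)1 5/5 ✓
(5,1)2 2/2 ✓
(5,2)2 2/3 ✓
(5,4)1 4/4 ✓
(5,5)1 3/3 ✓
(6,3)1 2/3 ✓
(7,2)1 1/1 ✓
(7,5)2 0/0 ✓
All meet the threshold, so the configuration is stable.

Yes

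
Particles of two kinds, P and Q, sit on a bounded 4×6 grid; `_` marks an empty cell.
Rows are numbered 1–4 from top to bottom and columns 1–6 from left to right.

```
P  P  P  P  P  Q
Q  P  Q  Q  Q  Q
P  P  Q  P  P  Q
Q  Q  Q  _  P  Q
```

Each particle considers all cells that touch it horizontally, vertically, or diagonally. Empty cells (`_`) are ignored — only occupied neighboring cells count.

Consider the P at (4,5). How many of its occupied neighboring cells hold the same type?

2

Occupied neighbors of (4,5): (3,4)=P, (3,5)=P, (3,6)=Q, (4,6)=Q.
Same type (P): 2 of 4.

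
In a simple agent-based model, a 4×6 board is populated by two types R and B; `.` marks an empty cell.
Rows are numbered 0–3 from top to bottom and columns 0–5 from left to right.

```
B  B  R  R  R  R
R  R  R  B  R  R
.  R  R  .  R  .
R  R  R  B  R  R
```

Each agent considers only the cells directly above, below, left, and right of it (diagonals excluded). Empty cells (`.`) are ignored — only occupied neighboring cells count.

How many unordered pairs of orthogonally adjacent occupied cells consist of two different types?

Scan each occupied cell's neighbors to the right and below so each pair is counted once.
Row 0: B(0,0)–B(0,1)= B(0,0)–R(1,0)≠ B(0,1)–R(0,2)≠ B(0,1)–R(1,1)≠ R(0,2)–R(0,3)= R(0,2)–R(1,2)= R(0,3)–R(0,4)= R(0,3)–B(1,3)≠ R(0,4)–R(0,5)= R(0,4)–R(1,4)= R(0,5)–R(1,5)=  → 4/11 unlike.
Row 1: R(1,0)–R(1,1)= R(1,1)–R(1,2)= R(1,1)–R(2,1)= R(1,2)–B(1,3)≠ R(1,2)–R(2,2)= B(1,3)–R(1,4)≠ R(1,4)–R(1,5)= R(1,4)–R(2,4)=  → 2/8 unlike.
Row 2: R(2,1)–R(2,2)= R(2,1)–R(3,1)= R(2,2)–R(3,2)= R(2,4)–R(3,4)=  → 0/4 unlike.
Row 3: R(3,0)–R(3,1)= R(3,1)–R(3,2)= R(3,2)–B(3,3)≠ B(3,3)–R(3,4)≠ R(3,4)–R(3,5)=  → 2/5 unlike.
Total adjacent occupied pairs: 28; unlike-type pairs: 8.

8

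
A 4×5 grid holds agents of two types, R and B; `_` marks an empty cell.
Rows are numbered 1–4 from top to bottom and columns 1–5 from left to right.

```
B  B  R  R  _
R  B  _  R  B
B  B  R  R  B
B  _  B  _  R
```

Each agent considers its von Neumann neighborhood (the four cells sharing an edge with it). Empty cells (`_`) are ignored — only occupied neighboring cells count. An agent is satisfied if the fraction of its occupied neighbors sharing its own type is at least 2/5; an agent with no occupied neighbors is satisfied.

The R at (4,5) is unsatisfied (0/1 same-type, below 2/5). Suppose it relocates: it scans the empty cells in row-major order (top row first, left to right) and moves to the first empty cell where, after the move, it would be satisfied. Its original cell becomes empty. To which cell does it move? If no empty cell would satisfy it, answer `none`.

Vacating (4,5). Empty cells in order:
  (1,5): 1/2 same-type → satisfied — stop here.

(1,5)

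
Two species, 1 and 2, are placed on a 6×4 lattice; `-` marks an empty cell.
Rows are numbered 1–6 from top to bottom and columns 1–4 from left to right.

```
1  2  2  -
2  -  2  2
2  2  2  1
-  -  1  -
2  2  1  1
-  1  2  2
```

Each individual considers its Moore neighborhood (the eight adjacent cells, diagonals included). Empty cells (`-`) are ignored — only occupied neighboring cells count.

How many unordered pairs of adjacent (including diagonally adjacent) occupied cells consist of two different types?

Scan each occupied cell's neighbors to the right and below (and the two forward diagonals) so each pair is counted once.
From row 1: 2 unlike of 7 pairs (running 2/7).
From row 2: 2 unlike of 8 pairs (running 4/15).
From row 3: 3 unlike of 6 pairs (running 7/21).
From row 4: 1 unlike of 3 pairs (running 8/24).
From row 5: 7 unlike of 11 pairs (running 15/35).
From row 6: 1 unlike of 2 pairs (running 16/37).
Total adjacent occupied pairs: 37; unlike-type pairs: 16.

16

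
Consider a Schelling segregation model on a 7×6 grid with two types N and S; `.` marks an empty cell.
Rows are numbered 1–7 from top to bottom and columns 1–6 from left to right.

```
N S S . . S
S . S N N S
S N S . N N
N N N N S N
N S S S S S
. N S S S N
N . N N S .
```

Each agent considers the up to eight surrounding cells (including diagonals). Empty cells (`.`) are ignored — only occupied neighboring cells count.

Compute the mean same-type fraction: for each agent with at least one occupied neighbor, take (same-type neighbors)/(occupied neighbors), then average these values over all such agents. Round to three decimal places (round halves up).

0.495

Row 1: (1,1)N 0/2 · (1,2)S 3/4 · (1,3)S 2/3 · (1,6)S 1/2
Row 2: (2,1)S 2/4 · (2,3)S 3/5 · (2,4)N 2/5 · (2,5)N 3/5 · (2,6)S 1/4
Row 3: (3,1)S 1/4 · (3,2)N 3/7 · (3,3)S 1/6 · (3,5)N 5/7 · (3,6)N 3/5
Row 4: (4,1)N 3/5 · (4,2)N 4/8 · (4,3)N 3/7 · (4,4)N 2/7 · (4,5)S 3/7 · (4,6)N 2/5
Row 5: (5,1)N 3/4 · (5,2)S 2/7 · (5,3)S 4/8 · (5,4)S 6/8 · (5,5)S 5/8 · (5,6)S 3/5
Row 6: (6,2)N 3/6 · (6,3)S 4/7 · (6,4)S 6/8 · (6,5)S 5/7 · (6,6)N 0/4
Row 7: (7,1)N 1/1 · (7,3)N 2/4 · (7,4)N 1/5 · (7,5)S 2/4
Sum over 35 agents: 0/2 + 3/4 + 2/3 + 1/2 + 2/4 + 3/5 + 2/5 + 3/5 + 1/4 + 1/4 + 3/7 + 1/6 + 5/7 + 3/5 + 3/5 + 4/8 + 3/7 + 2/7 + 3/7 + 2/5 + 3/4 + 2/7 + 4/8 + 6/8 + 5/8 + 3/5 + 3/6 + 4/7 + 6/8 + 5/7 + 0/4 + 1/1 + 2/4 + 1/5 + 2/4 = 2909/168; mean = 2909/168 ÷ 35 = 2909/5880 = 0.494727… → 0.495.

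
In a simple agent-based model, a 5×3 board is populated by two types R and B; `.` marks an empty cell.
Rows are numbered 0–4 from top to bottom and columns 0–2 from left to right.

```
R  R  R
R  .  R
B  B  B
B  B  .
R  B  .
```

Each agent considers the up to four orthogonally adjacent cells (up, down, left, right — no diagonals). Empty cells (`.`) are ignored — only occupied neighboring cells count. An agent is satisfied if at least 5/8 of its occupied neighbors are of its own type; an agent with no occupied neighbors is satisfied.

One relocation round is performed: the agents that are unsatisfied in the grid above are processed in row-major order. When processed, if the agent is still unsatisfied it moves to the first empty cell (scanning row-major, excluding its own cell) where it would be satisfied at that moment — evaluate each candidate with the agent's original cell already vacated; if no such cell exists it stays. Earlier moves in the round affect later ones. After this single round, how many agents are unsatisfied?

0

Initially unsatisfied (in order): (1,0), (1,2), (2,2), (4,0), (4,1).
  (1,0) → (1,1).
  (1,2): now satisfied by earlier moves; stays.
  (2,2) → (3,2).
  (4,0) → (1,0).
  (4,1): now satisfied by earlier moves; stays.
Resulting grid:
R R R
R R R
B B .
B B B
. B .
All satisfied now.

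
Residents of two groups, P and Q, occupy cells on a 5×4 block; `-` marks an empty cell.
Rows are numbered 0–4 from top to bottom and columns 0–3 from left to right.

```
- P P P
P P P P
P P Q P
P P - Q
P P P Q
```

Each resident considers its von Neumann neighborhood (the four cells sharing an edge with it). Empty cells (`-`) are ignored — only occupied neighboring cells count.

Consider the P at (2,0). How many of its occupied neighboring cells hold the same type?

3

Occupied neighbors of (2,0): (1,0)=P, (3,0)=P, (2,1)=P.
Same type (P): 3 of 3.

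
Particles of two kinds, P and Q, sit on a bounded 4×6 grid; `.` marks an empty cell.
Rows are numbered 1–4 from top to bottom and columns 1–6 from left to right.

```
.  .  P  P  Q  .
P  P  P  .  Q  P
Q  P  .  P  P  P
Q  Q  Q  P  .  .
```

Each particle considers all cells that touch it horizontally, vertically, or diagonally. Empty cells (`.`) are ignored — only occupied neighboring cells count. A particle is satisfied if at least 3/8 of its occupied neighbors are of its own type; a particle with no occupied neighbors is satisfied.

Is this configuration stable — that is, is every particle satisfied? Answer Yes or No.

Row 1: (1,3)P 3/3 satisfied · (1,4)P 2/4 satisfied · (1,5)Q 1/3 not
Row 2: (2,1)P 2/3 satisfied · (2,2)P 4/5 satisfied · (2,3)P 5/5 satisfied · (2,5)Q 1/6 not · (2,6)P 2/4 satisfied
Row 3: (3,1)Q 2/5 satisfied · (3,2)P 3/7 satisfied · (3,4)P 3/5 satisfied · (3,5)P 4/5 satisfied · (3,6)P 2/3 satisfied
Row 4: (4,1)Q 2/3 satisfied · (4,2)Q 3/4 satisfied · (4,3)Q 1/4 not · (4,4)P 2/3 satisfied
For instance (1,5) has only 1/3 same-type neighbors, below 3/8.

No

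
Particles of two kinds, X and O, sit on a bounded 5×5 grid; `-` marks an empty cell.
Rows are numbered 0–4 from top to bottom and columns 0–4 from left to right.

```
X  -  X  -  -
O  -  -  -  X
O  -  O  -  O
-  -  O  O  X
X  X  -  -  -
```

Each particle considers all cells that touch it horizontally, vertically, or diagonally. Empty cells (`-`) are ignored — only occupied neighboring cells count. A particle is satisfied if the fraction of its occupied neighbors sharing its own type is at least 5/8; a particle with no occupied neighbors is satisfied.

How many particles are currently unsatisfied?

Row 0: (0,0)X 0/1 unhappy · (0,2)X 0/0 ok
Row 1: (1,0)O 1/2 unhappy · (1,4)X 0/1 unhappy
Row 2: (2,0)O 1/1 ok · (2,2)O 2/2 ok · (2,4)O 1/3 unhappy
Row 3: (3,2)O 2/3 ok · (3,3)O 3/4 ok · (3,4)X 0/2 unhappy
Row 4: (4,0)X 1/1 ok · (4,1)X 1/2 unhappy
Unsatisfied: (0,0), (1,0), (1,4), (2,4), (3,4), (4,1) — 6 in total.

6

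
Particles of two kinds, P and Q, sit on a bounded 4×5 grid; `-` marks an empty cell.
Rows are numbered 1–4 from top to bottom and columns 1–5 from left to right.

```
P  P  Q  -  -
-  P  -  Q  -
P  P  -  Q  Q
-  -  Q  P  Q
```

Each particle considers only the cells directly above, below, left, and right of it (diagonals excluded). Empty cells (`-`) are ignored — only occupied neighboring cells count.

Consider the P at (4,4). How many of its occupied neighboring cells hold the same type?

0

Occupied neighbors of (4,4): (3,4)=Q, (4,3)=Q, (4,5)=Q.
Same type (P): 0 of 3.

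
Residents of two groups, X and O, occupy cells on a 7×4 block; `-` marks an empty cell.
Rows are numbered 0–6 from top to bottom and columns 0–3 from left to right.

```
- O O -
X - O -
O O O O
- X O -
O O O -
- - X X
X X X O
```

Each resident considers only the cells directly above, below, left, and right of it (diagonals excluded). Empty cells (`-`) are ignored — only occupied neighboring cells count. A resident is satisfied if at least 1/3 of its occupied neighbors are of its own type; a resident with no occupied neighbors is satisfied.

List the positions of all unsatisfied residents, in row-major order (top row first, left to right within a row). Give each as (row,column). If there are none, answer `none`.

(1,0), (3,1), (6,3)

(0,1)O 1/1 ok
(0,2)O 2/2 ok
(1,0)X 0/1 unhappy
(1,2)O 2/2 ok
(2,0)O 1/2 ok
(2,1)O 2/3 ok
(2,2)O 4/4 ok
(2,3)O 1/1 ok
(3,1)X 0/3 unhappy
(3,2)O 2/3 ok
(4,0)O 1/1 ok
(4,1)O 2/3 ok
(4,2)O 2/3 ok
(5,2)X 2/3 ok
(5,3)X 1/2 ok
(6,0)X 1/1 ok
(6,1)X 2/2 ok
(6,2)X 2/3 ok
(6,3)O 0/2 unhappy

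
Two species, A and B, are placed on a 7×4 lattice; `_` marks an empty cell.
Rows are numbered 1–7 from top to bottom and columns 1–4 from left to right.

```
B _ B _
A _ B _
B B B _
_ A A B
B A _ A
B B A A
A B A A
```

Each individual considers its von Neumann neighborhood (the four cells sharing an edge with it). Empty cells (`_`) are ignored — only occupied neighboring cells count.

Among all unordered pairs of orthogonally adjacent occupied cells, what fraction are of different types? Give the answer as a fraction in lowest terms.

6/13

Scan each occupied cell's neighbors to the right and below so each pair is counted once.
From row 1: 1 unlike of 2 pairs (running 1/2).
From row 2: 1 unlike of 2 pairs (running 2/4).
From row 3: 2 unlike of 4 pairs (running 4/8).
From row 4: 2 unlike of 4 pairs (running 6/12).
From row 5: 2 unlike of 4 pairs (running 8/16).
From row 6: 2 unlike of 7 pairs (running 10/23).
From row 7: 2 unlike of 3 pairs (running 12/26).
Total adjacent occupied pairs: 26; unlike-type pairs: 12.
12/26 reduces to 6/13.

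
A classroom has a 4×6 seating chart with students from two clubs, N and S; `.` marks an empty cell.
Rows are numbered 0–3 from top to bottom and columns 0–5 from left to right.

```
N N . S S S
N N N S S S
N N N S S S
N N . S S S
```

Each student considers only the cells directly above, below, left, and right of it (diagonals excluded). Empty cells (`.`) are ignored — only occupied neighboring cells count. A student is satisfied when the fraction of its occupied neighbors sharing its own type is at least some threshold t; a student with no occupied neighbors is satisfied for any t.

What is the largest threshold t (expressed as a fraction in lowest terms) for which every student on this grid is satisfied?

2/3

(0,0)N 2/2
(0,1)N 2/2
(0,3)S 2/2
(0,4)S 3/3
(0,5)S 2/2
(1,0)N 3/3
(1,1)N 4/4
(1,2)N 2/3
(1,3)S 3/4
(1,4)S 4/4
(1,5)S 3/3
(2,0)N 3/3
(2,1)N 4/4
(2,2)N 2/3
(2,3)S 3/4
(2,4)S 4/4
(2,5)S 3/3
(3,0)N 2/2
(3,1)N 2/2
(3,3)S 2/2
(3,4)S 3/3
(3,5)S 2/2
The smallest same-type fraction is 2/3 at (1,2), which reduces to 2/3. Any threshold above that leaves this student unsatisfied.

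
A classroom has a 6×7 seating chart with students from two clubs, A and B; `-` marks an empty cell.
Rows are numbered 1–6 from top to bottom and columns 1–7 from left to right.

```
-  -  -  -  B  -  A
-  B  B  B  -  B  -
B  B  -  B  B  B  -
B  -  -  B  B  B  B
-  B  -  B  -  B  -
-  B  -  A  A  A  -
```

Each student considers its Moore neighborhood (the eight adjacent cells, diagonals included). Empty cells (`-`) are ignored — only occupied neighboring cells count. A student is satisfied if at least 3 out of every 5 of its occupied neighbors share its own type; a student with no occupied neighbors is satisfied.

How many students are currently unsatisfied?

5

Row 1: (1,5)B 2/2 ✓ · (1,7)A 0/1 ✗
Row 2: (2,2)B 3/3 ✓ · (2,3)B 4/4 ✓ · (2,4)B 4/4 ✓ · (2,6)B 3/4 ✓
Row 3: (3,1)B 3/3 ✓ · (3,2)B 4/4 ✓ · (3,4)B 5/5 ✓ · (3,5)B 7/7 ✓ · (3,6)B 5/5 ✓
Row 4: (4,1)B 3/3 ✓ · (4,4)B 4/4 ✓ · (4,5)B 7/7 ✓ · (4,6)B 5/5 ✓ · (4,7)B 3/3 ✓
Row 5: (5,2)B 2/2 ✓ · (5,4)B 2/4 ✗ · (5,6)B 3/5 ✓
Row 6: (6,2)B 1/1 ✓ · (6,4)A 1/2 ✗ · (6,5)A 2/4 ✗ · (6,6)A 1/2 ✗
Unsatisfied: (1,7), (5,4), (6,4), (6,5), (6,6) — 5 in total.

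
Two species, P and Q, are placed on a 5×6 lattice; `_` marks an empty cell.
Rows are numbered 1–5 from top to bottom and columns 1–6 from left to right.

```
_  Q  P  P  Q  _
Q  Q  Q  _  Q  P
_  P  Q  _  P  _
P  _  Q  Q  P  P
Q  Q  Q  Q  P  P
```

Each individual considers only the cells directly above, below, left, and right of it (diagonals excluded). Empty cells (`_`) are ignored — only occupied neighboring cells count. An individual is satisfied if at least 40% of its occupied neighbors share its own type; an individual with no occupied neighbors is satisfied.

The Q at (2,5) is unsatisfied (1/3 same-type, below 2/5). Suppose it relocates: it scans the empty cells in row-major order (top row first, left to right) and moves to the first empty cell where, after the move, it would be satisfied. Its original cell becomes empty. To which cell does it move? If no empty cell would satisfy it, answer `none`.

(1,1)

Vacating (2,5). Empty cells in order:
  (1,1): 2/2 same-type → satisfied — stop here.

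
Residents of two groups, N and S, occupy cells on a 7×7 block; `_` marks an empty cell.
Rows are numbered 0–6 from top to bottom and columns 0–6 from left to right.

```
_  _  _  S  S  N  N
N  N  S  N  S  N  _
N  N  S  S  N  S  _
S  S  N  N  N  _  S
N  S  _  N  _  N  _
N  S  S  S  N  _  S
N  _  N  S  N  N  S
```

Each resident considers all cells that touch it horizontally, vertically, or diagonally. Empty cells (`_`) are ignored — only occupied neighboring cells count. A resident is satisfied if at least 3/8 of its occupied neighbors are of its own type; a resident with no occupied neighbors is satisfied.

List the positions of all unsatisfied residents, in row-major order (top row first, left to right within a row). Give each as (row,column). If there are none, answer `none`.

(1,3), (4,0), (5,1), (5,3), (5,6), (6,2)

(0,3)S 3/4 ✓
(0,4)S 2/5 ✓
(0,5)N 2/4 ✓
(0,6)N 2/2 ✓
(1,0)N 3/3 ✓
(1,1)N 3/5 ✓
(1,2)S 3/6 ✓
(1,3)N 1/7 ✗
(1,4)S 4/8 ✓
(1,5)N 3/6 ✓
(2,0)N 3/5 ✓
(2,1)N 4/8 ✓
(2,2)S 3/8 ✓
(2,3)S 3/8 ✓
(2,4)N 4/7 ✓
(2,5)S 2/5 ✓
(3,0)S 2/5 ✓
(3,1)S 3/7 ✓
(3,2)N 3/7 ✓
(3,3)N 4/6 ✓
(3,4)N 4/6 ✓
(3,6)S 1/2 ✓
(4,0)N 1/5 ✗
(4,1)S 4/7 ✓
(4,3)N 4/6 ✓
(4,5)N 2/4 ✓
(5,0)N 2/4 ✓
(5,1)S 2/6 ✗
(5,2)S 4/6 ✓
(5,3)S 2/6 ✗
(5,4)N 4/6 ✓
(5,6)S 1/3 ✗
(6,0)N 1/2 ✓
(6,2)N 0/4 ✗
(6,3)S 2/5 ✓
(6,4)N 2/4 ✓
(6,5)N 2/4 ✓
(6,6)S 1/2 ✓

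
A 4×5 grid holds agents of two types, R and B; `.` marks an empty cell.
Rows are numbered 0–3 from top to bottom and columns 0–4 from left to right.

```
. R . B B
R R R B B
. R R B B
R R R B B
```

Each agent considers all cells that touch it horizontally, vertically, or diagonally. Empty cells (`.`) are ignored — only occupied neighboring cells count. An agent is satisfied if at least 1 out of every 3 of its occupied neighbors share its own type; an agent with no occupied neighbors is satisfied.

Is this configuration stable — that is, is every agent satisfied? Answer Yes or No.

Yes

Row 0: (0,1)R 3/3 ✓ · (0,3)B 3/4 ✓ · (0,4)B 3/3 ✓
Row 1: (1,0)R 3/3 ✓ · (1,1)R 5/5 ✓ · (1,2)R 4/7 ✓ · (1,3)B 5/7 ✓ · (1,4)B 5/5 ✓
Row 2: (2,1)R 7/7 ✓ · (2,2)R 5/8 ✓ · (2,3)B 5/8 ✓ · (2,4)B 5/5 ✓
Row 3: (3,0)R 2/2 ✓ · (3,1)R 4/4 ✓ · (3,2)R 3/5 ✓ · (3,3)B 3/5 ✓ · (3,4)B 3/3 ✓
All meet the threshold, so the configuration is stable.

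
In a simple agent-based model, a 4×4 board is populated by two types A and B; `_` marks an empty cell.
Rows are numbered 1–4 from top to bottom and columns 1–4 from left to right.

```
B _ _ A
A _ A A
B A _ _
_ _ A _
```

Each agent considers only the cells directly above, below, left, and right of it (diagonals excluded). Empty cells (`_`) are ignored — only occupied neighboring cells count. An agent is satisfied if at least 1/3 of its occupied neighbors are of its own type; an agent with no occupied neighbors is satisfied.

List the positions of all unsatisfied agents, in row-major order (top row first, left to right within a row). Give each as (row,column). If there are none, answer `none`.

(1,1), (2,1), (3,1), (3,2)

(1,1)B 0/1 not
(1,4)A 1/1 satisfied
(2,1)A 0/2 not
(2,3)A 1/1 satisfied
(2,4)A 2/2 satisfied
(3,1)B 0/2 not
(3,2)A 0/1 not
(4,3)A 0/0 satisfied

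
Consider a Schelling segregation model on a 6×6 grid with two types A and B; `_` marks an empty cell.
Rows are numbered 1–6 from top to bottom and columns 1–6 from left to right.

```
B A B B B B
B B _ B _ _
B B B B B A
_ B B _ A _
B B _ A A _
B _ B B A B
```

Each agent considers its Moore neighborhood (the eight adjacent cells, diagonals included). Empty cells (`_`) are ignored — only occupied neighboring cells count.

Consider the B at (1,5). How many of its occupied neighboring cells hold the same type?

Occupied neighbors of (1,5): (1,4)=B, (1,6)=B, (2,4)=B.
Same type (B): 3 of 3.

3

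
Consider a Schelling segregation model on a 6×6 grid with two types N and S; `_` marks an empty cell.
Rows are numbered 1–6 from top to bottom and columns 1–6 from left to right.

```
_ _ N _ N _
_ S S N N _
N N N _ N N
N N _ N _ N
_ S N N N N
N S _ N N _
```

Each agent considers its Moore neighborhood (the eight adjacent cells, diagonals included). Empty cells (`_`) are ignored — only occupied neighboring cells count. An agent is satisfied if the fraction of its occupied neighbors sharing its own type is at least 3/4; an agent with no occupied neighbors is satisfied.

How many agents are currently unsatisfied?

(1,3)N 1/3 ✗
(1,5)N 2/2 ✓
(2,2)S 1/5 ✗
(2,3)S 1/5 ✗
(2,4)N 5/6 ✓
(2,5)N 4/4 ✓
(3,1)N 3/4 ✓
(3,2)N 4/6 ✗
(3,3)N 4/6 ✗
(3,5)N 5/5 ✓
(3,6)N 3/3 ✓
(4,1)N 3/4 ✓
(4,2)N 5/6 ✓
(4,4)N 5/5 ✓
(4,6)N 4/4 ✓
(5,2)S 1/5 ✗
(5,3)N 4/6 ✗
(5,4)N 5/5 ✓
(5,5)N 6/6 ✓
(5,6)N 3/3 ✓
(6,1)N 0/2 ✗
(6,2)S 1/3 ✗
(6,4)N 4/4 ✓
(6,5)N 4/4 ✓
Unsatisfied: (1,3), (2,2), (2,3), (3,2), (3,3), (5,2), (5,3), (6,1), (6,2) — 9 in total.

9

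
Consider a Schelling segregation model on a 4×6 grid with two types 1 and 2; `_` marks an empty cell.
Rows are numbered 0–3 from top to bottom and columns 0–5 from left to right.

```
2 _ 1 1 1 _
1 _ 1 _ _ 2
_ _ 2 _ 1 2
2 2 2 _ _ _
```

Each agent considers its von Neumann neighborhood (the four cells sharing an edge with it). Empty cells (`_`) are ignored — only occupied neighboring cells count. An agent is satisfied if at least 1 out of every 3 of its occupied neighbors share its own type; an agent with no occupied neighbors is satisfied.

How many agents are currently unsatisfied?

3

(0,0)2 0/1 ✗
(0,2)1 2/2 ✓
(0,3)1 2/2 ✓
(0,4)1 1/1 ✓
(1,0)1 0/1 ✗
(1,2)1 1/2 ✓
(1,5)2 1/1 ✓
(2,2)2 1/2 ✓
(2,4)1 0/1 ✗
(2,5)2 1/2 ✓
(3,0)2 1/1 ✓
(3,1)2 2/2 ✓
(3,2)2 2/2 ✓
Unsatisfied: (0,0), (1,0), (2,4) — 3 in total.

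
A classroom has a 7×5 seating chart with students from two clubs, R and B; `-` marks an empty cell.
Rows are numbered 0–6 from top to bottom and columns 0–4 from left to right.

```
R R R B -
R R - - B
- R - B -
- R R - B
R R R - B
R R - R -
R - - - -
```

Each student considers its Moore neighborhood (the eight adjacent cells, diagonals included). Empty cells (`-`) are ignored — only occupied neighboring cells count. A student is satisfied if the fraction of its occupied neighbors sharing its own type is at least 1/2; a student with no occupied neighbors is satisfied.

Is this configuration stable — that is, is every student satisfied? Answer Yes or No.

(0,0)R 3/3 ok
(0,1)R 4/4 ok
(0,2)R 2/3 ok
(0,3)B 1/2 ok
(1,0)R 4/4 ok
(1,1)R 5/5 ok
(1,4)B 2/2 ok
(2,1)R 4/4 ok
(2,3)B 2/3 ok
(3,1)R 5/5 ok
(3,2)R 4/5 ok
(3,4)B 2/2 ok
(4,0)R 4/4 ok
(4,1)R 6/6 ok
(4,2)R 5/5 ok
(4,4)B 1/2 ok
(5,0)R 4/4 ok
(5,1)R 5/5 ok
(5,3)R 1/2 ok
(6,0)R 2/2 ok
All meet the threshold, so the configuration is stable.

Yes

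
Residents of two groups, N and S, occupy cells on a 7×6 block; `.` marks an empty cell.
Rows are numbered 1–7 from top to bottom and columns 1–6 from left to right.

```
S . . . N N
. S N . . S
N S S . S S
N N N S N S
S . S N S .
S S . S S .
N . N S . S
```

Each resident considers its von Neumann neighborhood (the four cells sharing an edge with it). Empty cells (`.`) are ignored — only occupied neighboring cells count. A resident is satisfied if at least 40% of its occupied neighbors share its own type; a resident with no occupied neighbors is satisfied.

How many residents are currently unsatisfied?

10

(1,1)S 0/0 ok
(1,5)N 1/1 ok
(1,6)N 1/2 ok
(2,2)S 1/2 ok
(2,3)N 0/2 unhappy
(2,6)S 1/2 ok
(3,1)N 1/2 ok
(3,2)S 2/4 ok
(3,3)S 1/3 unhappy
(3,5)S 1/2 ok
(3,6)S 3/3 ok
(4,1)N 2/3 ok
(4,2)N 2/3 ok
(4,3)N 1/4 unhappy
(4,4)S 0/3 unhappy
(4,5)N 0/4 unhappy
(4,6)S 1/2 ok
(5,1)S 1/2 ok
(5,3)S 0/2 unhappy
(5,4)N 0/4 unhappy
(5,5)S 1/3 unhappy
(6,1)S 2/3 ok
(6,2)S 1/1 ok
(6,4)S 2/3 ok
(6,5)S 2/2 ok
(7,1)N 0/1 unhappy
(7,3)N 0/1 unhappy
(7,4)S 1/2 ok
(7,6)S 0/0 ok
Unsatisfied: (2,3), (3,3), (4,3), (4,4), (4,5), (5,3), (5,4), (5,5), (7,1), (7,3) — 10 in total.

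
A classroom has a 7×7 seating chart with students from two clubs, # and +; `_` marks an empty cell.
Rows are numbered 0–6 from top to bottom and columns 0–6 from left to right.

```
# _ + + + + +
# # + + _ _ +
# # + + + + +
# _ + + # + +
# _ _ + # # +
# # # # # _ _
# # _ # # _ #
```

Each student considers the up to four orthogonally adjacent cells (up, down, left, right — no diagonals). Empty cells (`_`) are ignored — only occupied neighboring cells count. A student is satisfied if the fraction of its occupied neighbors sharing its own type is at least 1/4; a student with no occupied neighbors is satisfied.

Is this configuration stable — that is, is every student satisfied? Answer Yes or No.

(0,0)# 1/1 ok
(0,2)+ 2/2 ok
(0,3)+ 3/3 ok
(0,4)+ 2/2 ok
(0,5)+ 2/2 ok
(0,6)+ 2/2 ok
(1,0)# 3/3 ok
(1,1)# 2/3 ok
(1,2)+ 3/4 ok
(1,3)+ 3/3 ok
(1,6)+ 2/2 ok
(2,0)# 3/3 ok
(2,1)# 2/3 ok
(2,2)+ 3/4 ok
(2,3)+ 4/4 ok
(2,4)+ 2/3 ok
(2,5)+ 3/3 ok
(2,6)+ 3/3 ok
(3,0)# 2/2 ok
(3,2)+ 2/2 ok
(3,3)+ 3/4 ok
(3,4)# 1/4 ok
(3,5)+ 2/4 ok
(3,6)+ 3/3 ok
(4,0)# 2/2 ok
(4,3)+ 1/3 ok
(4,4)# 3/4 ok
(4,5)# 1/3 ok
(4,6)+ 1/2 ok
(5,0)# 3/3 ok
(5,1)# 3/3 ok
(5,2)# 2/2 ok
(5,3)# 3/4 ok
(5,4)# 3/3 ok
(6,0)# 2/2 ok
(6,1)# 2/2 ok
(6,3)# 2/2 ok
(6,4)# 2/2 ok
(6,6)# 0/0 ok
All meet the threshold, so the configuration is stable.

Yes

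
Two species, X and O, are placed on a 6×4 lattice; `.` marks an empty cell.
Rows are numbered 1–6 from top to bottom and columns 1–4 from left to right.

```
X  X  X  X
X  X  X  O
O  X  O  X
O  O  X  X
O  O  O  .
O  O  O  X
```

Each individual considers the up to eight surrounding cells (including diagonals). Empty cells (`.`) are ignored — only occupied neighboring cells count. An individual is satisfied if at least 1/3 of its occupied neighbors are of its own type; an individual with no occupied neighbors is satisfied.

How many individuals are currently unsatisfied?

(1,1)X 3/3 ✓
(1,2)X 5/5 ✓
(1,3)X 4/5 ✓
(1,4)X 2/3 ✓
(2,1)X 4/5 ✓
(2,2)X 6/8 ✓
(2,3)X 6/8 ✓
(2,4)O 1/5 ✗
(3,1)O 2/5 ✓
(3,2)X 4/8 ✓
(3,3)O 2/8 ✗
(3,4)X 3/5 ✓
(4,1)O 4/5 ✓
(4,2)O 6/8 ✓
(4,3)X 3/7 ✓
(4,4)X 2/4 ✓
(5,1)O 5/5 ✓
(5,2)O 7/8 ✓
(5,3)O 4/7 ✓
(6,1)O 3/3 ✓
(6,2)O 5/5 ✓
(6,3)O 3/4 ✓
(6,4)X 0/2 ✗
Unsatisfied: (2,4), (3,3), (6,4) — 3 in total.

3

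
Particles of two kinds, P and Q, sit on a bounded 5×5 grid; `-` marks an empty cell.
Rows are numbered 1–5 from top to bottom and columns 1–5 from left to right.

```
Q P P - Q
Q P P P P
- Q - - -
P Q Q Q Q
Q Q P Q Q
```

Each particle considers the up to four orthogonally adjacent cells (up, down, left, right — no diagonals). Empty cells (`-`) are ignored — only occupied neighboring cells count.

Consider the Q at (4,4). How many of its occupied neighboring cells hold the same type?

Occupied neighbors of (4,4): (5,4)=Q, (4,3)=Q, (4,5)=Q.
Same type (Q): 3 of 3.

3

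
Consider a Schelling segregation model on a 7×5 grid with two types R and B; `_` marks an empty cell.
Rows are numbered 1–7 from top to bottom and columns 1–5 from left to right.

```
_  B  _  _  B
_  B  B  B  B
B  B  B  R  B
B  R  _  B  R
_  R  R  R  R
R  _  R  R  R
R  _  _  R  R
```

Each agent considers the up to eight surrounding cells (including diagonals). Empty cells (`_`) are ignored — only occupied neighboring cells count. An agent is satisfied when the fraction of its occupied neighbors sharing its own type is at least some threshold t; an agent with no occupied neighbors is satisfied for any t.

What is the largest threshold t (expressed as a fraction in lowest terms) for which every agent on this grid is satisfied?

(1,2)B 2/2
(1,5)B 2/2
(2,2)B 5/5
(2,3)B 5/6
(2,4)B 5/6
(2,5)B 3/4
(3,1)B 3/4
(3,2)B 5/6
(3,3)B 5/7
(3,4)R 1/7
(3,5)B 3/5
(4,1)B 2/4
(4,2)R 2/6
(4,4)B 2/7
(4,5)R 3/5
(5,2)R 4/5
(5,3)R 5/6
(5,4)R 6/7
(5,5)R 4/5
(6,1)R 2/2
(6,3)R 5/5
(6,4)R 7/7
(6,5)R 5/5
(7,1)R 1/1
(7,4)R 4/4
(7,5)R 3/3
The smallest same-type fraction is 1/7 at (3,4), which reduces to 1/7. Any threshold above that leaves this agent unsatisfied.

1/7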